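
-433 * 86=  - 37238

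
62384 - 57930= 4454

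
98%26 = 20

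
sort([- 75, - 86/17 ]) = [ - 75 , - 86/17]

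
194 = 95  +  99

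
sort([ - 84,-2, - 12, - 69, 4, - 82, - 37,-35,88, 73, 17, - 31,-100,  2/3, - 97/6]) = [ - 100,-84, - 82, - 69, - 37, - 35, - 31, - 97/6, - 12,  -  2, 2/3, 4 , 17,73, 88]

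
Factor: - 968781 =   -  3^1*11^1*31^1*947^1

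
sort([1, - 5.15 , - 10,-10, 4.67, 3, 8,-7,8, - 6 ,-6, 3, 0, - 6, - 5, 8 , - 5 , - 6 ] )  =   [ - 10,- 10, - 7, -6, - 6,  -  6, - 6, - 5.15, - 5, - 5, 0, 1 , 3, 3, 4.67,8, 8 , 8] 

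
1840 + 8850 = 10690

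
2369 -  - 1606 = 3975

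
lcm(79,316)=316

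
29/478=29/478 = 0.06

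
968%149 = 74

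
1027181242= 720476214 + 306705028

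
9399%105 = 54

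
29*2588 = 75052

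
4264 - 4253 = 11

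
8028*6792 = 54526176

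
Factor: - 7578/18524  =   - 2^( - 1 ) * 3^2*11^(-1) = - 9/22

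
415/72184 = 415/72184 = 0.01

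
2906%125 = 31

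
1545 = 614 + 931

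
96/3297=32/1099= 0.03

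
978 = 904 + 74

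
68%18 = 14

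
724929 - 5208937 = -4484008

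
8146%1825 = 846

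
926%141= 80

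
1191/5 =238 + 1/5= 238.20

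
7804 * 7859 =61331636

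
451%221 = 9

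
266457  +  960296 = 1226753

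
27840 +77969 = 105809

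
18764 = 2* 9382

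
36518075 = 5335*6845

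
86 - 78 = 8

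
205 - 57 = 148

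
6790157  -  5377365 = 1412792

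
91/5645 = 91/5645 = 0.02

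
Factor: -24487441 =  - 11^1*2226131^1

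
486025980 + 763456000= 1249481980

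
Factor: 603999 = 3^2*11^1*6101^1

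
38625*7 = 270375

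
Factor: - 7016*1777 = - 2^3*877^1*1777^1 = - 12467432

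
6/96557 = 6/96557 = 0.00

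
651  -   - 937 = 1588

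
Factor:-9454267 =-19^1 * 103^1*4831^1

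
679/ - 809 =-679/809  =  - 0.84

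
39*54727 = 2134353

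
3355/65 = 51 + 8/13 = 51.62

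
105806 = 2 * 52903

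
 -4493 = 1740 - 6233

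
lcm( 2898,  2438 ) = 153594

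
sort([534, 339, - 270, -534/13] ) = [ - 270,-534/13, 339, 534] 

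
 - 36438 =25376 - 61814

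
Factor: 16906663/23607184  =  2^( - 4)*37^( - 1 )*109^2*1423^1*39877^( - 1)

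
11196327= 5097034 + 6099293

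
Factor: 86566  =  2^1*43283^1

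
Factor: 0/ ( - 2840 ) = 0^1 = 0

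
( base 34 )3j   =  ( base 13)94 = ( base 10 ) 121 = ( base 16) 79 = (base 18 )6d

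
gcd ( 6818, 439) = 1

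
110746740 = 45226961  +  65519779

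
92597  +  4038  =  96635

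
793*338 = 268034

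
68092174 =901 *75574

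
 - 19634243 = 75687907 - 95322150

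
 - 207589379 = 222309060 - 429898439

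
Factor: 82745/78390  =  2^(-1)*3^ ( - 2)*19^1 = 19/18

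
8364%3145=2074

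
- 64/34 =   -  32/17 = -1.88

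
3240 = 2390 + 850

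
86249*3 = 258747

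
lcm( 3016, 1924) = 111592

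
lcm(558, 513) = 31806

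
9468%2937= 657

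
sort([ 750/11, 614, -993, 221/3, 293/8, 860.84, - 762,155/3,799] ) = [ - 993, - 762, 293/8 , 155/3,750/11, 221/3, 614,799, 860.84 ]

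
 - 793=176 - 969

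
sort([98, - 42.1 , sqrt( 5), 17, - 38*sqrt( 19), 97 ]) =[ - 38*sqrt(19 ),-42.1, sqrt(5), 17,97,  98 ] 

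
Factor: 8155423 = 43^1*189661^1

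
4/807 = 4/807= 0.00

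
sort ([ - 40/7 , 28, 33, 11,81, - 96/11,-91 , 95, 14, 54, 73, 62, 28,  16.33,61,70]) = [ - 91,-96/11, - 40/7, 11,14,  16.33,28,28 , 33,54, 61,  62,70,  73,81, 95] 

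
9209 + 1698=10907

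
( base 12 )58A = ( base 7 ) 2260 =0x33A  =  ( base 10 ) 826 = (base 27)13g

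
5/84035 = 1/16807 = 0.00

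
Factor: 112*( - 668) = - 74816 = - 2^6*7^1*167^1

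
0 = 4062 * 0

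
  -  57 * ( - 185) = 10545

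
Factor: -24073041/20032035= - 5^(- 1 )*17^( - 2)*701^1*4621^ (  -  1)*11447^1=- 8024347/6677345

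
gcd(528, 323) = 1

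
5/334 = 5/334 = 0.01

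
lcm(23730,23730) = 23730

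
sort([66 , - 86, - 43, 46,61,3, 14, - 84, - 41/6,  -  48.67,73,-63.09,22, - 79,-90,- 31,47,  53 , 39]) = [ - 90 ,-86, - 84, - 79, - 63.09, -48.67, - 43, - 31, - 41/6,  3,14,22, 39,46, 47, 53, 61,66, 73 ] 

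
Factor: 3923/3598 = 2^( - 1)*7^( - 1)*257^( - 1)*3923^1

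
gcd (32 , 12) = 4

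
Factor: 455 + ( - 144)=311 = 311^1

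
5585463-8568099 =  - 2982636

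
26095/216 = 26095/216 = 120.81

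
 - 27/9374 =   -  1 + 9347/9374 =- 0.00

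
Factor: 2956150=2^1*  5^2*59123^1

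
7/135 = 7/135 = 0.05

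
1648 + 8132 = 9780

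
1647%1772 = 1647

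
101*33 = 3333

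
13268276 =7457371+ 5810905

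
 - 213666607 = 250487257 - 464153864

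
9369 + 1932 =11301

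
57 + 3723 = 3780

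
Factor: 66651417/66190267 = 3^4*7^3*11^(-2 ) *13^ ( - 1)*29^(-1 ) * 1451^(-1 )*2399^1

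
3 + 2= 5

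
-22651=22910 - 45561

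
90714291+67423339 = 158137630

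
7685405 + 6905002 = 14590407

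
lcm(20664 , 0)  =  0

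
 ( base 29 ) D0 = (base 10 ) 377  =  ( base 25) F2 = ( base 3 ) 111222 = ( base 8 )571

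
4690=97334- 92644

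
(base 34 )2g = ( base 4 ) 1110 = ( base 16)54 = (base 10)84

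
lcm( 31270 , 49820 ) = 2939380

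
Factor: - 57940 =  - 2^2 * 5^1 * 2897^1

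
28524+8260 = 36784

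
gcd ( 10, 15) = 5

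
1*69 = 69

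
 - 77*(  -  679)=52283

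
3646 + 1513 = 5159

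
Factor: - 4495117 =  - 11^1*41^1*9967^1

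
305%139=27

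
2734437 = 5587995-2853558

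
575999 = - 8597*( - 67)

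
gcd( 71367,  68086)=1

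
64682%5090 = 3602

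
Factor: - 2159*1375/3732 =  - 2^( - 2)*3^(-1 ) * 5^3*11^1*17^1*127^1*311^( - 1 )= - 2968625/3732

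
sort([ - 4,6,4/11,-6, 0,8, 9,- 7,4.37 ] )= [ - 7 , - 6,  -  4, 0, 4/11,4.37,6, 8,9 ] 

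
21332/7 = 21332/7 = 3047.43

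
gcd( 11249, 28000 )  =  7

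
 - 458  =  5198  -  5656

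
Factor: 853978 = 2^1*17^1*25117^1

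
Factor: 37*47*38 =2^1 * 19^1*37^1*47^1 = 66082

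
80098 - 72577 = 7521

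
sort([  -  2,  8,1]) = [ - 2, 1, 8]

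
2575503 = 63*40881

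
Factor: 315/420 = 3/4=2^(-2) * 3^1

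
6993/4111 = 6993/4111 = 1.70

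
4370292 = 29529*148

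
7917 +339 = 8256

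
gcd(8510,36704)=74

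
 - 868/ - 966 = 62/69 = 0.90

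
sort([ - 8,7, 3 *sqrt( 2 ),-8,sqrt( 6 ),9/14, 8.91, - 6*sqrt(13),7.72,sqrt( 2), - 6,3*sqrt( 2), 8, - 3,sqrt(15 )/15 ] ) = [ - 6*sqrt( 13 ), - 8,- 8, - 6, - 3,sqrt( 15)/15 , 9/14,sqrt(2), sqrt ( 6),3*sqrt( 2),  3*sqrt( 2), 7, 7.72,8,  8.91]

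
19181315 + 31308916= 50490231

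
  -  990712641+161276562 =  - 829436079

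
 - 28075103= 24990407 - 53065510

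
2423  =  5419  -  2996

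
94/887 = 94/887 = 0.11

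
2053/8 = 2053/8 = 256.62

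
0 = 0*31080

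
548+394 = 942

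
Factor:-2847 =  - 3^1 * 13^1*73^1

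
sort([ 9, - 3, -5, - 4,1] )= [ -5, -4, - 3,1, 9 ]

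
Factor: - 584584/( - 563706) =2^2*3^( - 3 )*7^1 = 28/27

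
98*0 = 0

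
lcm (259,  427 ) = 15799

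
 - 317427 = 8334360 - 8651787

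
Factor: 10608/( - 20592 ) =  - 3^(-1)*11^( - 1)*17^1 = - 17/33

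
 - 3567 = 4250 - 7817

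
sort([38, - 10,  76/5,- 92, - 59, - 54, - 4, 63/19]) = [ - 92, - 59, - 54, - 10 , - 4, 63/19, 76/5, 38 ]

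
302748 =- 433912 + 736660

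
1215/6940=243/1388=0.18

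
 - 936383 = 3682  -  940065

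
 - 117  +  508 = 391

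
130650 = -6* (-21775) 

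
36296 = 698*52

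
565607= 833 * 679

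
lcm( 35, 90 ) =630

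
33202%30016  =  3186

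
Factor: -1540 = - 2^2 * 5^1*7^1*11^1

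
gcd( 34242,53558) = 878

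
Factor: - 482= - 2^1 * 241^1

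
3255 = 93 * 35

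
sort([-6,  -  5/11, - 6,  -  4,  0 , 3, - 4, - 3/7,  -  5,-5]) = [-6,-6,-5,-5 , - 4,- 4,-5/11,-3/7, 0, 3]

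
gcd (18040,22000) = 440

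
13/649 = 13/649 = 0.02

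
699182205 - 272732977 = 426449228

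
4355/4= 4355/4 =1088.75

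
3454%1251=952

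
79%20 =19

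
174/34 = 87/17= 5.12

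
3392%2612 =780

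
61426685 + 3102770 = 64529455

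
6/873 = 2/291 = 0.01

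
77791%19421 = 107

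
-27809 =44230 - 72039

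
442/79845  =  442/79845 =0.01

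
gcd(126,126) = 126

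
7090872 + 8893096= 15983968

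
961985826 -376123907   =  585861919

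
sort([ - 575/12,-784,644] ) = [-784, - 575/12,644 ]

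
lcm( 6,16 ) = 48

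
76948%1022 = 298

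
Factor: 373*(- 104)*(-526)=20404592 = 2^4*13^1*263^1*373^1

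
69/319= 69/319 = 0.22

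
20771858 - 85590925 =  -64819067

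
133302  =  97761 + 35541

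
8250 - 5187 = 3063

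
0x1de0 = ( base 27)ad7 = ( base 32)7f0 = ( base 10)7648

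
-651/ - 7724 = 651/7724 = 0.08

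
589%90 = 49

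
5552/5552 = 1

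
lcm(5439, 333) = 16317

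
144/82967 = 144/82967 = 0.00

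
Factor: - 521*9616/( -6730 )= 2504968/3365 = 2^3* 5^( - 1 )*521^1*601^1 * 673^ ( - 1)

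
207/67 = 207/67 = 3.09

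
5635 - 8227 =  - 2592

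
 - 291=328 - 619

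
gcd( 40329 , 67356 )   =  9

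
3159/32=3159/32 = 98.72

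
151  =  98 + 53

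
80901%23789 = 9534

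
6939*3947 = 27388233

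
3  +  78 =81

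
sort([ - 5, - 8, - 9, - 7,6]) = [ - 9, - 8, - 7 , - 5,6]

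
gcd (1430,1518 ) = 22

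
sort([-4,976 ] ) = [ - 4, 976]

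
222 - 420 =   -  198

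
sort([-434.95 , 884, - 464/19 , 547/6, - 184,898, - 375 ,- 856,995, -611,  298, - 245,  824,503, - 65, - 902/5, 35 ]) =[ - 856, - 611, - 434.95, - 375, - 245, - 184, - 902/5,-65, - 464/19, 35 , 547/6 , 298,503, 824,884 , 898 , 995 ] 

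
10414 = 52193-41779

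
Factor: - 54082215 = - 3^3 * 5^1 * 11^1*79^1*461^1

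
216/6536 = 27/817 = 0.03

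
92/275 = 92/275  =  0.33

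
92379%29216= 4731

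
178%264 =178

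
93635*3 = 280905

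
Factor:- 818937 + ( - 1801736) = -11^1 * 37^1 * 47^1*137^1= -2620673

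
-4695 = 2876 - 7571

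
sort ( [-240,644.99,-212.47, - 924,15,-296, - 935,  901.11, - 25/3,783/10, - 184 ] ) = [ - 935, - 924, - 296, - 240,-212.47, - 184,- 25/3,15, 783/10,644.99,901.11 ]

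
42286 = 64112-21826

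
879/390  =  2 + 33/130 = 2.25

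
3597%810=357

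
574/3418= 287/1709 = 0.17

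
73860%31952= 9956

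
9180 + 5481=14661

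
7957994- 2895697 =5062297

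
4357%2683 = 1674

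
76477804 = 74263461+2214343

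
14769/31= 14769/31 = 476.42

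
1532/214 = 766/107 = 7.16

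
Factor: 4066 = 2^1*19^1*107^1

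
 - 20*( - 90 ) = 1800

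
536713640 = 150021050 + 386692590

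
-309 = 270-579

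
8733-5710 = 3023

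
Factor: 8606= 2^1* 13^1* 331^1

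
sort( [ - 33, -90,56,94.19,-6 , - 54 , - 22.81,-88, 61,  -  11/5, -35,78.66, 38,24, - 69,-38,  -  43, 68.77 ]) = [ - 90, - 88, - 69,-54, - 43, - 38 , - 35, - 33, - 22.81,  -  6,-11/5, 24, 38, 56,61  ,  68.77, 78.66,94.19] 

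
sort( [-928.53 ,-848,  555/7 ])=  [ - 928.53, - 848,555/7] 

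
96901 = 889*109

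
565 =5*113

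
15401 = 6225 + 9176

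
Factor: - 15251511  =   - 3^1*11^1*37^1 *12491^1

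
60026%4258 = 414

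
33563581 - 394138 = 33169443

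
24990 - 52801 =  - 27811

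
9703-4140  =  5563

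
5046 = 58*87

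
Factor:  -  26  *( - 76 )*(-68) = - 2^5*13^1 * 17^1*19^1 = -134368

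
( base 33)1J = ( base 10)52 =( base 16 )34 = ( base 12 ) 44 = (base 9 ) 57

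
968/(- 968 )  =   - 1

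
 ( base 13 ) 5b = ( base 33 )2A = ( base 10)76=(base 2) 1001100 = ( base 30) 2G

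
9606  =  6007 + 3599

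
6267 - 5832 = 435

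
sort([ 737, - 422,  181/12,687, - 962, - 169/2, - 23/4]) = [- 962, -422,  -  169/2, - 23/4, 181/12 , 687, 737]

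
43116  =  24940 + 18176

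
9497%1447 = 815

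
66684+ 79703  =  146387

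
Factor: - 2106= -2^1*3^4*13^1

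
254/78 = 3  +  10/39 = 3.26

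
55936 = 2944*19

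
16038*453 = 7265214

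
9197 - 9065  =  132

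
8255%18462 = 8255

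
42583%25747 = 16836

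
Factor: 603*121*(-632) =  -46112616= - 2^3*3^2*11^2*67^1 * 79^1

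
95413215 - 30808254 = 64604961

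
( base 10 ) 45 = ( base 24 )1l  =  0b101101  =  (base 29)1G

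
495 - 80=415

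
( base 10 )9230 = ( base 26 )dh0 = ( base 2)10010000001110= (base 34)7XG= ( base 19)16AF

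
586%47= 22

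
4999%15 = 4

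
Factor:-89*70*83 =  - 517090 = - 2^1*5^1*7^1 *83^1 * 89^1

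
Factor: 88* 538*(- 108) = -5113152 = - 2^6*3^3*11^1 * 269^1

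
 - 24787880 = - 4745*5224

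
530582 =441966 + 88616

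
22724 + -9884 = 12840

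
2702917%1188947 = 325023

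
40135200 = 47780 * 840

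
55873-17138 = 38735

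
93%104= 93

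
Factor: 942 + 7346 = 8288 = 2^5*7^1*37^1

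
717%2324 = 717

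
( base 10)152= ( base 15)a2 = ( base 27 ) 5h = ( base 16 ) 98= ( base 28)5C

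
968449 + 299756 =1268205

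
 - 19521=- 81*241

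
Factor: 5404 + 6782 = 2^1*3^2*677^1= 12186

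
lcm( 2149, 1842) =12894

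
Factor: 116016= 2^4*3^1*2417^1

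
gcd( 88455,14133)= 3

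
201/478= 201/478 = 0.42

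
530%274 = 256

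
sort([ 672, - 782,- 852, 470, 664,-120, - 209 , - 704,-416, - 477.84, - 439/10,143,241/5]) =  [ -852, - 782, - 704, - 477.84,-416, - 209, - 120, - 439/10,241/5,143, 470,664,672 ] 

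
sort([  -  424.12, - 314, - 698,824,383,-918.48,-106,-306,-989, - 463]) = [-989, - 918.48,- 698, - 463,-424.12 ,-314, - 306, - 106,383,824]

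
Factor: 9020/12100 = 5^ ( - 1 )*11^(-1)*41^1= 41/55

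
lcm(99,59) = 5841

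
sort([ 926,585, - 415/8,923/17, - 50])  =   [ - 415/8, - 50 , 923/17,585,926 ]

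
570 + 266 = 836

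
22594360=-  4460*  ( - 5066 ) 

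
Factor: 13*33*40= 2^3 * 3^1*5^1*11^1*13^1 = 17160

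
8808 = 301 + 8507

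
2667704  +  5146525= 7814229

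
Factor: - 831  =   - 3^1*277^1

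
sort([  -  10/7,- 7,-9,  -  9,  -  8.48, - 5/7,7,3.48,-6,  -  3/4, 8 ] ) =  [-9, -9, - 8.48,- 7,- 6, - 10/7, - 3/4,  -  5/7,  3.48, 7,8 ] 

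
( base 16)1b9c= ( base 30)7pi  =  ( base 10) 7068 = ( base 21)g0c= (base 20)HD8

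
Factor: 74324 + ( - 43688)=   30636= 2^2*3^2*23^1*37^1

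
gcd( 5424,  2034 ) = 678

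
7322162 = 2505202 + 4816960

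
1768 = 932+836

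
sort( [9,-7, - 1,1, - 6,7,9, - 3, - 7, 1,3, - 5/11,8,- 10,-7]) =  [ - 10 , - 7,  -  7, - 7, - 6, - 3 , - 1,- 5/11, 1, 1,3,  7,8, 9, 9] 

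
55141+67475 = 122616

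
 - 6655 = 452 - 7107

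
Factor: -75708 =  - 2^2 * 3^3*701^1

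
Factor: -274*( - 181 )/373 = 49594/373  =  2^1 * 137^1*181^1*373^( - 1 )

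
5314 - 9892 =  - 4578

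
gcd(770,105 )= 35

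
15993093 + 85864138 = 101857231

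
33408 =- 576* ( - 58)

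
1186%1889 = 1186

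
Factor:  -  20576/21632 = - 643/676 = - 2^( - 2 )  *  13^( - 2 ) * 643^1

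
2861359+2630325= 5491684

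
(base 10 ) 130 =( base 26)50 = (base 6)334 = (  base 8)202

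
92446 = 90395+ 2051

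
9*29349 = 264141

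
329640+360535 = 690175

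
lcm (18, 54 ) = 54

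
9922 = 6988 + 2934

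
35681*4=142724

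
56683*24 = 1360392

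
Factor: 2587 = 13^1*199^1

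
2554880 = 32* 79840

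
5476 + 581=6057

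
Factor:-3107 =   -  13^1*239^1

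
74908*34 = 2546872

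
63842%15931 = 118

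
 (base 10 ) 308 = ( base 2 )100110100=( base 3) 102102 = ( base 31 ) 9T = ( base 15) 158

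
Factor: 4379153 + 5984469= 2^1*5181811^1 =10363622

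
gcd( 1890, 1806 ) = 42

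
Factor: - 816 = -2^4*3^1*17^1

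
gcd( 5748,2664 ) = 12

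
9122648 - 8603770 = 518878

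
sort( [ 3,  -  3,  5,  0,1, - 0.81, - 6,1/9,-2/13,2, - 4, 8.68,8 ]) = [ - 6,  -  4 , - 3, - 0.81, - 2/13,0,1/9,1,2,3,  5, 8,8.68 ]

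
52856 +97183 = 150039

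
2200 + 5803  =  8003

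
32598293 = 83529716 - 50931423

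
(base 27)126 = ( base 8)1425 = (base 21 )1GC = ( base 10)789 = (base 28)105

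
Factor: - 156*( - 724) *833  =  94082352 = 2^4*3^1*7^2  *  13^1*17^1*181^1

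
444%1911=444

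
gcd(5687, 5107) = 1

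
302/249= 302/249= 1.21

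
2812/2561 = 1  +  251/2561 = 1.10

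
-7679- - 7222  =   -457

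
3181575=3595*885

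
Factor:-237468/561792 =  - 2^( - 5)*19^( - 1 )*257^1 = - 257/608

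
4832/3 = 4832/3 = 1610.67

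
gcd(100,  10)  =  10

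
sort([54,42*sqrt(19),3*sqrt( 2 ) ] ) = [ 3*sqrt( 2 ), 54,42*sqrt( 19) ]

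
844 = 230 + 614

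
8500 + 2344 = 10844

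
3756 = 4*939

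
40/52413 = 40/52413 = 0.00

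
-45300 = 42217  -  87517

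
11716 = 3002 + 8714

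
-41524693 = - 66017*629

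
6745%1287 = 310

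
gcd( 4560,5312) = 16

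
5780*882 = 5097960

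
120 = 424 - 304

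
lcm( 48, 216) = 432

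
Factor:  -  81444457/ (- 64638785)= 5^(  -  1 )*809^1*100673^1*12927757^( - 1)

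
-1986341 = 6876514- 8862855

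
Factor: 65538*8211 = 538132518= 2^1*3^3*7^1 * 11^1 * 17^1*23^1 * 331^1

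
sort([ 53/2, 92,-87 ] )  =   [-87 , 53/2, 92]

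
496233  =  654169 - 157936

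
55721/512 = 108 + 425/512 =108.83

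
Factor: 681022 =2^1*37^1 * 9203^1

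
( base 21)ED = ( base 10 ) 307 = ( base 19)g3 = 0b100110011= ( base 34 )91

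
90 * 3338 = 300420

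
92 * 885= 81420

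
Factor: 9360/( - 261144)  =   - 10/279 = - 2^1*3^(-2 )*5^1*31^( - 1)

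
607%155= 142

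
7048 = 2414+4634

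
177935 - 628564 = - 450629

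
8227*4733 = 38938391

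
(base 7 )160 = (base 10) 91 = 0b1011011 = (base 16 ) 5B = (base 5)331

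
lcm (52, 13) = 52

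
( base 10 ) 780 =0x30C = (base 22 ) 1da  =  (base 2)1100001100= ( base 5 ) 11110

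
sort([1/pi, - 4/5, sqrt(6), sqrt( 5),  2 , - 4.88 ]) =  [ - 4.88, - 4/5,  1/pi,2, sqrt (5 ), sqrt(6) ] 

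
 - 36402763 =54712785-91115548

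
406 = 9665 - 9259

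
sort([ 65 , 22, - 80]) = [ - 80,22,65 ] 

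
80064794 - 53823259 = 26241535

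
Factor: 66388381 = 66388381^1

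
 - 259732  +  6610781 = 6351049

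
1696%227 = 107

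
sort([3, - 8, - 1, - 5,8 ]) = [  -  8, - 5, - 1, 3,8 ] 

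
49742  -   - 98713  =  148455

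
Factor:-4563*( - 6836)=2^2*3^3*13^2*1709^1 =31192668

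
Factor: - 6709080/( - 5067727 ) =136920/103423 = 2^3* 3^1 * 5^1 * 7^1 * 163^1 * 103423^( - 1 ) 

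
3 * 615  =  1845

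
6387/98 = 6387/98  =  65.17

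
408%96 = 24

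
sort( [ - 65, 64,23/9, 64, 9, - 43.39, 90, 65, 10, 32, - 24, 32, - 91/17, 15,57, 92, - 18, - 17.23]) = [ - 65, - 43.39,-24, - 18, -17.23, - 91/17 , 23/9 , 9, 10,  15,32, 32, 57, 64, 64, 65, 90, 92]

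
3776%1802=172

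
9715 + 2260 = 11975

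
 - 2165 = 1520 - 3685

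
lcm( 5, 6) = 30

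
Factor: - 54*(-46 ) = 2484 = 2^2*3^3*23^1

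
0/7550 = 0= 0.00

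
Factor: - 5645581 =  - 17^1*313^1*1061^1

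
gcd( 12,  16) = 4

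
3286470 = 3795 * 866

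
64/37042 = 32/18521 = 0.00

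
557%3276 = 557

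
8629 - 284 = 8345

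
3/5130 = 1/1710= 0.00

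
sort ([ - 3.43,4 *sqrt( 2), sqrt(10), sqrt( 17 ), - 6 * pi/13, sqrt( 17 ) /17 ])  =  [ - 3.43, - 6*pi/13, sqrt( 17) /17, sqrt ( 10 ),sqrt ( 17 ), 4*sqrt( 2) ]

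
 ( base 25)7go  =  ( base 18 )eeb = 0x12bf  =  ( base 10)4799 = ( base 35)3W4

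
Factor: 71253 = 3^3 *7^1  *  13^1 *29^1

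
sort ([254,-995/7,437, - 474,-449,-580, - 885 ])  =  [ - 885, - 580 , - 474,- 449, - 995/7,254, 437]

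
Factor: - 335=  - 5^1 * 67^1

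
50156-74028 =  - 23872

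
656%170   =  146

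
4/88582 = 2/44291 = 0.00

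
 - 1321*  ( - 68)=89828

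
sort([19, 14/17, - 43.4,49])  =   [ - 43.4, 14/17, 19, 49]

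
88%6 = 4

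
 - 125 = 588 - 713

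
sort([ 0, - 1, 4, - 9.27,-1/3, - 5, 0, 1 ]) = [-9.27, - 5, - 1, - 1/3,0,0, 1,4 ]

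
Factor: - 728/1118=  - 2^2 * 7^1*43^(  -  1)  =  -28/43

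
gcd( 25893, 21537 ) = 9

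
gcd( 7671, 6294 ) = 3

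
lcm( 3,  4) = 12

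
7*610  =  4270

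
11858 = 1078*11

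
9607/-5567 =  - 2+1527/5567 = - 1.73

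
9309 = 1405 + 7904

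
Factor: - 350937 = - 3^2*38993^1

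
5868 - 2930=2938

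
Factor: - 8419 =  - 8419^1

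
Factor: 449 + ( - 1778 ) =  - 1329 = -  3^1*443^1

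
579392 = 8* 72424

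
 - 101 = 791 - 892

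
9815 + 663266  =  673081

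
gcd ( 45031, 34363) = 7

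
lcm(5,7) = 35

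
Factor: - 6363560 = - 2^3*5^1*7^1*22727^1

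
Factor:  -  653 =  - 653^1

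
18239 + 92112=110351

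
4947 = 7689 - 2742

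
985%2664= 985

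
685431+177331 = 862762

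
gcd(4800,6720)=960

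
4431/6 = 1477/2 = 738.50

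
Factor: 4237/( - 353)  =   - 19^1*223^1*353^( - 1) 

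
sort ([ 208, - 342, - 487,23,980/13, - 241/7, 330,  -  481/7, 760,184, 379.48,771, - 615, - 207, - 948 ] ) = [ - 948, - 615, - 487, - 342, - 207, - 481/7, - 241/7,23 , 980/13, 184,208,330, 379.48, 760,771]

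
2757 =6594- 3837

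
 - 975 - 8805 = -9780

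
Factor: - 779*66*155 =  - 7969170 = - 2^1*3^1*5^1*11^1*19^1*31^1*41^1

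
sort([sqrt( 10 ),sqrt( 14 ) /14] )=[sqrt (14) /14,sqrt( 10) ]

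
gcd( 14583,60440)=1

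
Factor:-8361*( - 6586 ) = 55065546=2^1*3^2*37^1*89^1*929^1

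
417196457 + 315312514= 732508971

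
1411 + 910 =2321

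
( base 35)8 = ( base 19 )8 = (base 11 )8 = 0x8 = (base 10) 8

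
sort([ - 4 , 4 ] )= [ - 4, 4] 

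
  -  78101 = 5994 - 84095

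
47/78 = 47/78 = 0.60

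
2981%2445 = 536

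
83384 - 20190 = 63194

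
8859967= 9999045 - 1139078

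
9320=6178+3142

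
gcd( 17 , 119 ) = 17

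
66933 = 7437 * 9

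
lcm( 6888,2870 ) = 34440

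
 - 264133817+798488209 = 534354392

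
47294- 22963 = 24331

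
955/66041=955/66041 = 0.01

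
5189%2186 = 817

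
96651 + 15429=112080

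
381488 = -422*(-904)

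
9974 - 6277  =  3697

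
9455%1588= 1515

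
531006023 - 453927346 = 77078677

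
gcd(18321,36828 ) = 93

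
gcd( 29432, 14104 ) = 8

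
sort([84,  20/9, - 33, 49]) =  [ - 33,20/9, 49  ,  84]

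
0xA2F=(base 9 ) 3516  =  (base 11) 1a60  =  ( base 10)2607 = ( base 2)101000101111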